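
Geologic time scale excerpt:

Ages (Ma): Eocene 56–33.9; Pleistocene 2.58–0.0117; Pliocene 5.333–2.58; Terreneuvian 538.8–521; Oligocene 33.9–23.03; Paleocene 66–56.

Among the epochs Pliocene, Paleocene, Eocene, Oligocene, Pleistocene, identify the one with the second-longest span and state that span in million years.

Oligocene, 10.87 million years

Durations: Pliocene 2.753; Paleocene 10; Eocene 22.1; Oligocene 10.87; Pleistocene 2.5683 Myr.
Sorted longest-first: Eocene (22.1), Oligocene (10.87), Paleocene (10), Pliocene (2.753), Pleistocene (2.5683).
The second longest is Oligocene at 10.87 Myr.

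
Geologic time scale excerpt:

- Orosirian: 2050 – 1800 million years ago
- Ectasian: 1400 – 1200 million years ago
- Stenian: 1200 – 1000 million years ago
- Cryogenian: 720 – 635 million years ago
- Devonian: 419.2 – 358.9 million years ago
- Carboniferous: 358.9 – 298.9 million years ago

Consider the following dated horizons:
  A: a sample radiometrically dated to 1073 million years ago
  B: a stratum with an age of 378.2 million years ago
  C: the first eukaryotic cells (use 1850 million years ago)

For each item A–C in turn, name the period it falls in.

A: 1073 Ma lies in 1200–1000 Ma, so Stenian.
B: 378.2 Ma lies in 419.2–358.9 Ma, so Devonian.
C: 1850 Ma lies in 2050–1800 Ma, so Orosirian.

A — Stenian; B — Devonian; C — Orosirian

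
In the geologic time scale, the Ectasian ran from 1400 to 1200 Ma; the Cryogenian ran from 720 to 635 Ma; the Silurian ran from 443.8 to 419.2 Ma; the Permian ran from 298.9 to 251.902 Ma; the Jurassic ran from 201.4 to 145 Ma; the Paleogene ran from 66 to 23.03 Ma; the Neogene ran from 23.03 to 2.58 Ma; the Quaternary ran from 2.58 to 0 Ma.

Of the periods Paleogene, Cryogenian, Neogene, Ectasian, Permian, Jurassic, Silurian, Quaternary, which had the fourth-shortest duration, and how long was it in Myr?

Start − end for each: Paleogene 66 − 23.03 = 42.97; Cryogenian 720 − 635 = 85; Neogene 23.03 − 2.58 = 20.45; Ectasian 1400 − 1200 = 200; Permian 298.9 − 251.902 = 46.998; Jurassic 201.4 − 145 = 56.4; Silurian 443.8 − 419.2 = 24.6; Quaternary 2.58 − 0 = 2.58.
Ranking these from shortest: Quaternary < Neogene < Silurian < Paleogene < Permian < Jurassic < Cryogenian < Ectasian.
Position 4 in that ranking is Paleogene, which lasted 42.97 Myr.

Paleogene, 42.97 million years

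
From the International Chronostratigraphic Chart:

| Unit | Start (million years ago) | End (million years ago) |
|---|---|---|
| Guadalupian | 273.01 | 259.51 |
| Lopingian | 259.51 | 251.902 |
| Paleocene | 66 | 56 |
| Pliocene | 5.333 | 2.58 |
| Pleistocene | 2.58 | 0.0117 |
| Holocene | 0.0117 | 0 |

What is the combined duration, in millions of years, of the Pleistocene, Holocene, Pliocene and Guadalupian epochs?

Each duration: Pleistocene = 2.5683; Holocene = 0.0117; Pliocene = 2.753; Guadalupian = 13.5.
Sum: 2.5683 + 0.0117 + 2.753 + 13.5 = 18.833 Myr.

18.833 million years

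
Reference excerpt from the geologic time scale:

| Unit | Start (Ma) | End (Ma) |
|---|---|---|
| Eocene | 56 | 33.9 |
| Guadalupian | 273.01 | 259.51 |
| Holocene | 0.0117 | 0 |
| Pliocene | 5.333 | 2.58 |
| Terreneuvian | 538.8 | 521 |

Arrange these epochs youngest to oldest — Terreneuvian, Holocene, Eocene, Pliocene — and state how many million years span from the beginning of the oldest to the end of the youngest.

Start ages (Ma): Terreneuvian 538.8, Eocene 56, Pliocene 5.333, Holocene 0.0117.
Ordered youngest to oldest: Holocene, Pliocene, Eocene, Terreneuvian.
Span = 538.8 − 0 = 538.8 Myr.

Holocene, Pliocene, Eocene, Terreneuvian; total span 538.8 Myr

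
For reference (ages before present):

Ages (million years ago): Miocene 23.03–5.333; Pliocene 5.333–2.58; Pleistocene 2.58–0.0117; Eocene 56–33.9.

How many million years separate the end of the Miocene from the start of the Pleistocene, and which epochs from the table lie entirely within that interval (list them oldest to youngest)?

2.753 million years; Pliocene

End of Miocene = 5.333 Ma; start of Pleistocene = 2.58 Ma.
Gap = 5.333 − 2.58 = 2.753 Myr.
Epochs wholly inside 5.333–2.58 Ma: Pliocene (5.333–2.58).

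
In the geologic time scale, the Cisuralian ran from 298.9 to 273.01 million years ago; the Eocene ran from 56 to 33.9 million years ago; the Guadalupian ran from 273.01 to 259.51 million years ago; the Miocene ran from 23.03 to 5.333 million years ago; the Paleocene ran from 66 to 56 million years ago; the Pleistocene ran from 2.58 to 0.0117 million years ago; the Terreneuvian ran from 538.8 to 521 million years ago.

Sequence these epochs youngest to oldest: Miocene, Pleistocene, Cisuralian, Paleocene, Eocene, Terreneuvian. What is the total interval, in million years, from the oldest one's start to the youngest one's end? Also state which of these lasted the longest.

From the excerpt: Miocene 23.03–5.333; Pleistocene 2.58–0.0117; Cisuralian 298.9–273.01; Paleocene 66–56; Eocene 56–33.9; Terreneuvian 538.8–521 (Ma).
Larger Ma is earlier, so the oldest is Terreneuvian and the youngest is Pleistocene; youngest to oldest: Pleistocene, Miocene, Eocene, Paleocene, Cisuralian, Terreneuvian.
Oldest start 538.8 minus youngest end 0.0117 gives 538.7883 Myr overall.
Individual lengths (start − end): Pleistocene 2.5683; Miocene 17.697; Paleocene 10; Eocene 22.1; Terreneuvian 17.8; Cisuralian 25.89. The largest is Cisuralian at 25.89 Myr.

Pleistocene → Miocene → Eocene → Paleocene → Cisuralian → Terreneuvian; total span 538.7883 Myr; longest is Cisuralian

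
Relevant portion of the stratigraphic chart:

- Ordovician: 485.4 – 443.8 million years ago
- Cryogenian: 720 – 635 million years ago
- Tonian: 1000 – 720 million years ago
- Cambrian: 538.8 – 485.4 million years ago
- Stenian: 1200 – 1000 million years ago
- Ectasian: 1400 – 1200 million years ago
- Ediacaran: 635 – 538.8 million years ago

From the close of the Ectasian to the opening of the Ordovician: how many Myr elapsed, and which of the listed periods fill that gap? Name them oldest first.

End of Ectasian = 1200 Ma; start of Ordovician = 485.4 Ma.
Gap = 1200 − 485.4 = 714.6 Myr.
Periods wholly inside 1200–485.4 Ma: Stenian (1200–1000), Tonian (1000–720), Cryogenian (720–635), Ediacaran (635–538.8), Cambrian (538.8–485.4).

714.6 million years; Stenian, Tonian, Cryogenian, Ediacaran, Cambrian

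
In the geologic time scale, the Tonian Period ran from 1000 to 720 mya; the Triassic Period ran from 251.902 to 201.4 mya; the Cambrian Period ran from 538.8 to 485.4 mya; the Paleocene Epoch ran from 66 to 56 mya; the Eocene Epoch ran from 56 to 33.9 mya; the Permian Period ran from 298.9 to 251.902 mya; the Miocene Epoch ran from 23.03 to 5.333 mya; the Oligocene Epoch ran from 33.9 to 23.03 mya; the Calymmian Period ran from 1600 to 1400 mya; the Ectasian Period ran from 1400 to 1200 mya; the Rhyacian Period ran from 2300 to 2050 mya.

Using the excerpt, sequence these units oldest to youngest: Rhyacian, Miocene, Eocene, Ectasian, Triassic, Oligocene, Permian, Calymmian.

Rhyacian, then Calymmian, then Ectasian, then Permian, then Triassic, then Eocene, then Oligocene, then Miocene

Sorting by start age (descending Ma, since larger Ma = older): Rhyacian start 2300, Calymmian start 1600, Ectasian start 1400, Permian start 298.9, Triassic start 251.902, Eocene start 56, Oligocene start 33.9, Miocene start 23.03.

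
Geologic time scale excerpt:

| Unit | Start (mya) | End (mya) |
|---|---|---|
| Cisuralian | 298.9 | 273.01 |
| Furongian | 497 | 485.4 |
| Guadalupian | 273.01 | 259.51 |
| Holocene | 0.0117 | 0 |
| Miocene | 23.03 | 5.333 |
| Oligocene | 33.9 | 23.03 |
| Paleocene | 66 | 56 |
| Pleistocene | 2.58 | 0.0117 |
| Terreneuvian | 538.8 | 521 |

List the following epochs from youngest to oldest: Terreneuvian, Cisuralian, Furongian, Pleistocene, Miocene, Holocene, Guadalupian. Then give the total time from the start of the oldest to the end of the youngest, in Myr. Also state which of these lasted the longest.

Holocene, Pleistocene, Miocene, Guadalupian, Cisuralian, Furongian, Terreneuvian; total span 538.8 Myr; longest is Cisuralian

From the excerpt: Terreneuvian 538.8–521; Cisuralian 298.9–273.01; Furongian 497–485.4; Pleistocene 2.58–0.0117; Miocene 23.03–5.333; Holocene 0.0117–0; Guadalupian 273.01–259.51 (Ma).
Larger Ma is earlier, so the oldest is Terreneuvian and the youngest is Holocene; youngest to oldest: Holocene, Pleistocene, Miocene, Guadalupian, Cisuralian, Furongian, Terreneuvian.
Oldest start 538.8 minus youngest end 0 gives 538.8 Myr overall.
Individual lengths (start − end): Holocene 0.0117; Miocene 17.697; Pleistocene 2.5683; Guadalupian 13.5; Cisuralian 25.89; Terreneuvian 17.8; Furongian 11.6. The largest is Cisuralian at 25.89 Myr.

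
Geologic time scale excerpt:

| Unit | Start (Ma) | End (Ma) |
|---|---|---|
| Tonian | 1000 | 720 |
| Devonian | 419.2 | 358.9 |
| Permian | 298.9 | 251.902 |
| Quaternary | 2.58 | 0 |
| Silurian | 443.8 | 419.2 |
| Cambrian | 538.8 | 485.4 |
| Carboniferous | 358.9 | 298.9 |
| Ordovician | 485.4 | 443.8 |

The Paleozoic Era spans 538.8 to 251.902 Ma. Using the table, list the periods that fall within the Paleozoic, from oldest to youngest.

Cambrian, Ordovician, Silurian, Devonian, Carboniferous, Permian

Periods with both bounds inside 538.8–251.902 Ma: Cambrian (538.8–485.4), Ordovician (485.4–443.8), Silurian (443.8–419.2), Devonian (419.2–358.9), Carboniferous (358.9–298.9), Permian (298.9–251.902).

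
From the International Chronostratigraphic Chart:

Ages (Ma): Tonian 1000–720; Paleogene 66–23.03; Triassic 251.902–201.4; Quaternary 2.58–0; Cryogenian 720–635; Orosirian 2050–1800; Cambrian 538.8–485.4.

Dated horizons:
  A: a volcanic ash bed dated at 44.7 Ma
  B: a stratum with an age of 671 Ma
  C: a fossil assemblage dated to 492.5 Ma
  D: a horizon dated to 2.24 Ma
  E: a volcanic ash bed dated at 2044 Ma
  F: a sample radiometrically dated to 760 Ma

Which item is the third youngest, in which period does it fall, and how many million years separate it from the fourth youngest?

Sorted youngest-first by Ma: D (2.24), A (44.7), C (492.5), B (671), F (760), E (2044).
The third youngest is C at 492.5 Ma, which lies in 538.8–485.4 Ma: the Cambrian.
The fourth youngest is B at 671 Ma; separation = |492.5 − 671| = 178.5 Myr.

C, in the Cambrian; 178.5 million years to B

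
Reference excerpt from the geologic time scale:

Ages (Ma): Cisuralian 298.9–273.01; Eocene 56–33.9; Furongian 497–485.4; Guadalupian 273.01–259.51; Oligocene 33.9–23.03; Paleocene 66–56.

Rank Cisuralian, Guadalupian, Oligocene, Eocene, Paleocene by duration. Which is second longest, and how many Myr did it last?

Start − end for each: Cisuralian 298.9 − 273.01 = 25.89; Guadalupian 273.01 − 259.51 = 13.5; Oligocene 33.9 − 23.03 = 10.87; Eocene 56 − 33.9 = 22.1; Paleocene 66 − 56 = 10.
Ranking these from longest: Cisuralian > Eocene > Guadalupian > Oligocene > Paleocene.
Position 2 in that ranking is Eocene, which lasted 22.1 Myr.

Eocene, 22.1 million years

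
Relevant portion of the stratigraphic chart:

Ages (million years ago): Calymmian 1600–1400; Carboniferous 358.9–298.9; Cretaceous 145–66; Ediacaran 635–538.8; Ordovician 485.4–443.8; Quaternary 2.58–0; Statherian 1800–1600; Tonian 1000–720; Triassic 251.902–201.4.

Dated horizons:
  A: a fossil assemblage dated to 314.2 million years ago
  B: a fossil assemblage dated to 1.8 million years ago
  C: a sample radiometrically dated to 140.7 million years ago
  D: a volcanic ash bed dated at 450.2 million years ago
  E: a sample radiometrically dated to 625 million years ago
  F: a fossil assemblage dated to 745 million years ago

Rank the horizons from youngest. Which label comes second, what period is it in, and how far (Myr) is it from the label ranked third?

C, in the Cretaceous; 173.5 million years to A

Smaller Ma means younger, so youngest first: B 1.8 < C 140.7 < A 314.2 < D 450.2 < E 625 < F 745.
Counting 2 along gives C (140.7 Ma); the excerpt puts that inside the Cretaceous, 145–66 Ma.
Next in line is A (314.2 Ma), and 314.2 − 140.7 = 173.5 Myr.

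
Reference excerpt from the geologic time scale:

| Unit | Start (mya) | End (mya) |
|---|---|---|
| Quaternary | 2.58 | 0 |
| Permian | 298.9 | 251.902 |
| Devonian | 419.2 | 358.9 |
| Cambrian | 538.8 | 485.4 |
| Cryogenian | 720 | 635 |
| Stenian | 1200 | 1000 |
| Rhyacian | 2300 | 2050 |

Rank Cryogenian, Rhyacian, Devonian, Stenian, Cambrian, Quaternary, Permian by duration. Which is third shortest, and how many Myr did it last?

Cambrian, 53.4 million years

Durations: Cryogenian 85; Rhyacian 250; Devonian 60.3; Stenian 200; Cambrian 53.4; Quaternary 2.58; Permian 46.998 Myr.
Sorted shortest-first: Quaternary (2.58), Permian (46.998), Cambrian (53.4), Devonian (60.3), Cryogenian (85), Stenian (200), Rhyacian (250).
The third shortest is Cambrian at 53.4 Myr.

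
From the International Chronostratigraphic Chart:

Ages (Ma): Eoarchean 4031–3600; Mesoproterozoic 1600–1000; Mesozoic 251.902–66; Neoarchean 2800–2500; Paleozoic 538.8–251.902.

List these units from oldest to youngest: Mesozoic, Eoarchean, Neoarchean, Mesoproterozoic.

Eoarchean, then Neoarchean, then Mesoproterozoic, then Mesozoic

Read off each span (Ma): Mesozoic 251.902–66; Eoarchean 4031–3600; Neoarchean 2800–2500; Mesoproterozoic 1600–1000.
Larger Ma is older, so oldest→youngest is Eoarchean, Neoarchean, Mesoproterozoic, Mesozoic.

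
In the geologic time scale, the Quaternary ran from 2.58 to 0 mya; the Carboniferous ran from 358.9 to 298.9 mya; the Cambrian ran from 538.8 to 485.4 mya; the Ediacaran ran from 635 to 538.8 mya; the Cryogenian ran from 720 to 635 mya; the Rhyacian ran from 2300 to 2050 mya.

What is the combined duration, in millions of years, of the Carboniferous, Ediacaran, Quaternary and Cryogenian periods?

Each duration: Carboniferous = 60; Ediacaran = 96.2; Quaternary = 2.58; Cryogenian = 85.
Sum: 60 + 96.2 + 2.58 + 85 = 243.78 Myr.

243.78 million years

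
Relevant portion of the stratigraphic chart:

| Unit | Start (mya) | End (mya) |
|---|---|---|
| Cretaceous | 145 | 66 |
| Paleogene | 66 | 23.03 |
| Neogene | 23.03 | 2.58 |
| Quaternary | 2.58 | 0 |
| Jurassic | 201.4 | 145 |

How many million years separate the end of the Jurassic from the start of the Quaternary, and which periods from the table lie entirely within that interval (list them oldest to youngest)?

142.42 million years; Cretaceous, Paleogene, Neogene

The Jurassic closes at 145 Ma and the Quaternary opens at 2.58 Ma, so the interval is 145 − 2.58 = 142.42 Myr.
A period fits inside if it starts at or after 145 Ma and ends at or before 2.58 Ma; oldest first that gives Cretaceous, Paleogene, Neogene.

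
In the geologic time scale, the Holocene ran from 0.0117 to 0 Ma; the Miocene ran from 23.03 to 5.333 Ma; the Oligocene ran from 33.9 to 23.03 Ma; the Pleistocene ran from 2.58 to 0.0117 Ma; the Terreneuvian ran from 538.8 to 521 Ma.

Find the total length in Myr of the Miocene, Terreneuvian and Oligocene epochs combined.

46.367 million years

Duration is start − end for each: (23.03 − 5.333) + (538.8 − 521) + (33.9 − 23.03).
That is 17.697 + 17.8 + 10.87, which totals 46.367 million years.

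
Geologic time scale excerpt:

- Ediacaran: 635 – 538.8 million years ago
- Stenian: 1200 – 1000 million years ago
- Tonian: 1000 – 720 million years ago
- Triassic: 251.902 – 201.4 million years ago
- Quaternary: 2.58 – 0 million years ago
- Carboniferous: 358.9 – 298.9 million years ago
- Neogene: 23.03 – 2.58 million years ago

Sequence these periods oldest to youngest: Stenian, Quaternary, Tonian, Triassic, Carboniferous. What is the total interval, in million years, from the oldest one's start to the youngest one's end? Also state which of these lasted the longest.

Start ages (Ma): Stenian 1200, Tonian 1000, Carboniferous 358.9, Triassic 251.902, Quaternary 2.58.
Ordered oldest to youngest: Stenian, Tonian, Carboniferous, Triassic, Quaternary.
Span = 1200 − 0 = 1200 Myr.
Durations: Carboniferous 60, Quaternary 2.58, Tonian 280, Stenian 200, Triassic 50.502 → longest is Tonian (280 Myr).

Stenian → Tonian → Carboniferous → Triassic → Quaternary; total span 1200 Myr; longest is Tonian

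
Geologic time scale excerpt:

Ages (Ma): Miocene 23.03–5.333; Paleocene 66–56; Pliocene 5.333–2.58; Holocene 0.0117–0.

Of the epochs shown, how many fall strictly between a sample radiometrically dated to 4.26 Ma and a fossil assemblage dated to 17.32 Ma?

The older date is 17.32 Ma and the younger is 4.26 Ma.
No epoch both begins after 17.32 Ma and ends before 4.26 Ma, so the count is 0.

0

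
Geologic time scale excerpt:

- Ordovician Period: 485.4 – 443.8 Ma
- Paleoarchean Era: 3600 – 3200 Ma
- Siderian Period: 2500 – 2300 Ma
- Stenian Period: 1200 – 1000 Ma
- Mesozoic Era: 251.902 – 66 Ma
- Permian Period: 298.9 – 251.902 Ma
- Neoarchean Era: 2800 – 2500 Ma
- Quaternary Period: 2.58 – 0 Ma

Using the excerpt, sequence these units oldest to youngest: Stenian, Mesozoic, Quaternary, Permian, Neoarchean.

Sorting by start age (descending Ma, since larger Ma = older): Neoarchean start 2800, Stenian start 1200, Permian start 298.9, Mesozoic start 251.902, Quaternary start 2.58.

Neoarchean, Stenian, Permian, Mesozoic, Quaternary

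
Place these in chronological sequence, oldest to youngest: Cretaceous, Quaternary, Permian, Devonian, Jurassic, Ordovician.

Group by era (each group listed oldest first) — Paleozoic: Ordovician, Devonian, Permian; Mesozoic: Jurassic, Cretaceous; Cenozoic: Quaternary. The eras run Paleozoic → Mesozoic → Cenozoic. Concatenating the groups in that era order gives oldest to youngest directly.

Ordovician → Devonian → Permian → Jurassic → Cretaceous → Quaternary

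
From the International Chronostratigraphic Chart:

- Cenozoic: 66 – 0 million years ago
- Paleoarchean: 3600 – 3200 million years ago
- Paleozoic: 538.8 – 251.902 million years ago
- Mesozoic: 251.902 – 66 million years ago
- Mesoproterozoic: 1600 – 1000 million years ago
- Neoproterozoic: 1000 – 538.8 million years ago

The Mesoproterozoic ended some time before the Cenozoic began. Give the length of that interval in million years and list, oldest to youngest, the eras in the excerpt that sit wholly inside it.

934 million years; Neoproterozoic, Paleozoic, Mesozoic

End of Mesoproterozoic = 1000 Ma; start of Cenozoic = 66 Ma.
Gap = 1000 − 66 = 934 Myr.
Eras wholly inside 1000–66 Ma: Neoproterozoic (1000–538.8), Paleozoic (538.8–251.902), Mesozoic (251.902–66).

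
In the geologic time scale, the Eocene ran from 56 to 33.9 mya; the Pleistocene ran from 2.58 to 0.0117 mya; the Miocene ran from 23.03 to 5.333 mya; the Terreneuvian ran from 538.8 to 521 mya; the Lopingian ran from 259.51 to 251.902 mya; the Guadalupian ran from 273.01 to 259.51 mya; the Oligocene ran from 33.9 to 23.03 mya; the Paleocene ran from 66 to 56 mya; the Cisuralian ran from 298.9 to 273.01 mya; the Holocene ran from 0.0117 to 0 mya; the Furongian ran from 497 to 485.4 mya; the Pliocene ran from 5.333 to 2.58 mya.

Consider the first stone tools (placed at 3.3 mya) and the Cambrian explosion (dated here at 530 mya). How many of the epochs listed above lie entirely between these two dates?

8

The older date is 530 Ma and the younger is 3.3 Ma.
Epochs with start < 530 and end > 3.3 Ma: Furongian (497–485.4), Cisuralian (298.9–273.01), Guadalupian (273.01–259.51), Lopingian (259.51–251.902), Paleocene (66–56), Eocene (56–33.9), Oligocene (33.9–23.03), Miocene (23.03–5.333).
That is 8 complete epochs.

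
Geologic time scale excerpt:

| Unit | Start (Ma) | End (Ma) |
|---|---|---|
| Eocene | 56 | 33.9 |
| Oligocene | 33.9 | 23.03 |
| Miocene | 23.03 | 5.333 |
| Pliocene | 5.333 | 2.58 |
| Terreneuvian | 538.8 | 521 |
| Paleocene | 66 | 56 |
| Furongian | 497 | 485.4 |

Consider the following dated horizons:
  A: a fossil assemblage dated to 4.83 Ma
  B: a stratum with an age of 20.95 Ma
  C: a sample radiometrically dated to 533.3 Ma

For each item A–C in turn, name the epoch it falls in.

Match each age against the start–end ranges in the excerpt: A = 4.83 Ma → Pliocene (5.333–2.58); B = 20.95 Ma → Miocene (23.03–5.333); C = 533.3 Ma → Terreneuvian (538.8–521).

A — Pliocene; B — Miocene; C — Terreneuvian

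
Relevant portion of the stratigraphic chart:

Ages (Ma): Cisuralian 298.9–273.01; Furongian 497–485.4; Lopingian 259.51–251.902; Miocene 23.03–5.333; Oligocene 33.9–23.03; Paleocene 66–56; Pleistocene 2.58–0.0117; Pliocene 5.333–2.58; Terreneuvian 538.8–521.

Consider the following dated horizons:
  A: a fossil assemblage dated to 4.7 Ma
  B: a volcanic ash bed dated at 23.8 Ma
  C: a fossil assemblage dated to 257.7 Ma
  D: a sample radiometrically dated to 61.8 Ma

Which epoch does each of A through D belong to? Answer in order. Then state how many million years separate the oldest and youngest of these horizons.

A: 4.7 Ma lies in 5.333–2.58 Ma, so Pliocene.
B: 23.8 Ma lies in 33.9–23.03 Ma, so Oligocene.
C: 257.7 Ma lies in 259.51–251.902 Ma, so Lopingian.
D: 61.8 Ma lies in 66–56 Ma, so Paleocene.
Oldest = 257.7 Ma, youngest = 4.7 Ma → span 253 Myr.

A — Pliocene; B — Oligocene; C — Lopingian; D — Paleocene; span 253 million years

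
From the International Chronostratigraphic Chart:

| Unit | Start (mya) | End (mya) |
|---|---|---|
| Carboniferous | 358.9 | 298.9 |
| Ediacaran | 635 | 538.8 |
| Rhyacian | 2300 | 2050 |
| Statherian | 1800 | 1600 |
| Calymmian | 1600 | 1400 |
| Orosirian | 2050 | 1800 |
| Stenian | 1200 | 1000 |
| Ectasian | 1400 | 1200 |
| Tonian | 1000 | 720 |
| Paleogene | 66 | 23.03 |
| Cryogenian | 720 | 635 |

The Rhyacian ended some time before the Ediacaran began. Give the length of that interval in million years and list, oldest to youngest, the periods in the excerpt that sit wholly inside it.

The Rhyacian closes at 2050 Ma and the Ediacaran opens at 635 Ma, so the interval is 2050 − 635 = 1415 Myr.
A period fits inside if it starts at or after 2050 Ma and ends at or before 635 Ma; oldest first that gives Orosirian, Statherian, Calymmian, Ectasian, Stenian, Tonian, Cryogenian.

1415 million years; Orosirian, Statherian, Calymmian, Ectasian, Stenian, Tonian, Cryogenian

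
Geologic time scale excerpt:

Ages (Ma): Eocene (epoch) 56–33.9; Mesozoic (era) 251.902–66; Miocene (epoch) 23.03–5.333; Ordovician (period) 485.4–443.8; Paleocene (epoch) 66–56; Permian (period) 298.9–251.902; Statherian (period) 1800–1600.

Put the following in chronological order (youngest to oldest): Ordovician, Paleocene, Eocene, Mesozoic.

The oldest of these is Ordovician (starts 485.4 Ma) and the youngest is Eocene (ends 33.9 Ma).
In between, by decreasing start age: Mesozoic (251.902), Paleocene (66).
Listing youngest first means reversing that sequence.

Eocene → Paleocene → Mesozoic → Ordovician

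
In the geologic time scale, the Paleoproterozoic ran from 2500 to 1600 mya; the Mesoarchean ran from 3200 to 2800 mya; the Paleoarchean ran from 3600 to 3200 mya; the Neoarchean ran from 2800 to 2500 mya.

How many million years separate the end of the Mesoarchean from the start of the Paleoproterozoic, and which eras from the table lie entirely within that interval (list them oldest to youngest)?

End of Mesoarchean = 2800 Ma; start of Paleoproterozoic = 2500 Ma.
Gap = 2800 − 2500 = 300 Myr.
Eras wholly inside 2800–2500 Ma: Neoarchean (2800–2500).

300 million years; Neoarchean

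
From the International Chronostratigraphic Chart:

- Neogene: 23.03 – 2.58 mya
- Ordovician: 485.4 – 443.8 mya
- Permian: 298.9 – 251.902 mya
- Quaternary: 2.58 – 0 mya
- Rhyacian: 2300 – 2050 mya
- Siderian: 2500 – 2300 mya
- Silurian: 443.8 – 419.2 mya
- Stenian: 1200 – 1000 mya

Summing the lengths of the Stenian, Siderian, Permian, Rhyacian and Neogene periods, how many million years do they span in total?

Each duration: Stenian = 200; Siderian = 200; Permian = 46.998; Rhyacian = 250; Neogene = 20.45.
Sum: 200 + 200 + 46.998 + 250 + 20.45 = 717.448 Myr.

717.448 million years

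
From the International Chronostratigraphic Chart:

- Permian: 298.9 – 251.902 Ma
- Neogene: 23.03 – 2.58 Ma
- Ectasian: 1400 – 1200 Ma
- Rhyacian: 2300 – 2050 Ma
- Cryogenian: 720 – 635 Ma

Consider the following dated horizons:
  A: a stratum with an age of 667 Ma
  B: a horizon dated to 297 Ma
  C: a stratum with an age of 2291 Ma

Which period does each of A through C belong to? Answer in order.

A — Cryogenian; B — Permian; C — Rhyacian

A: 667 Ma lies in 720–635 Ma, so Cryogenian.
B: 297 Ma lies in 298.9–251.902 Ma, so Permian.
C: 2291 Ma lies in 2300–2050 Ma, so Rhyacian.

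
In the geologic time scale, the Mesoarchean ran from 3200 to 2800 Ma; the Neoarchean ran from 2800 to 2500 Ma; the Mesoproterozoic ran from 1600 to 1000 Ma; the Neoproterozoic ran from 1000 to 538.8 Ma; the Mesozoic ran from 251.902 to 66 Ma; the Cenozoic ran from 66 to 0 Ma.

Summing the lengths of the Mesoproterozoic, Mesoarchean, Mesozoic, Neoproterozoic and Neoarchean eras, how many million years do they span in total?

Duration is start − end for each: (1600 − 1000) + (3200 − 2800) + (251.902 − 66) + (1000 − 538.8) + (2800 − 2500).
That is 600 + 400 + 185.902 + 461.2 + 300, which totals 1947.102 million years.

1947.102 million years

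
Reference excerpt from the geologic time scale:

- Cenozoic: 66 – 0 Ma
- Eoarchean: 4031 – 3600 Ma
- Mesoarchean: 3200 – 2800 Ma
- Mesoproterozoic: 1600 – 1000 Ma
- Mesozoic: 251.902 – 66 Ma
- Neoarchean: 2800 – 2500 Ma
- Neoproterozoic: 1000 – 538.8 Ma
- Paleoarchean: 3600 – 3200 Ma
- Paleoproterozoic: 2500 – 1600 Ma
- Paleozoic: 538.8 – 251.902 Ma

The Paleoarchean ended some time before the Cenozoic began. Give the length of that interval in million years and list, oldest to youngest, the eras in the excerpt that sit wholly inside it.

3134 million years; Mesoarchean, Neoarchean, Paleoproterozoic, Mesoproterozoic, Neoproterozoic, Paleozoic, Mesozoic

The Paleoarchean closes at 3200 Ma and the Cenozoic opens at 66 Ma, so the interval is 3200 − 66 = 3134 Myr.
An era fits inside if it starts at or after 3200 Ma and ends at or before 66 Ma; oldest first that gives Mesoarchean, Neoarchean, Paleoproterozoic, Mesoproterozoic, Neoproterozoic, Paleozoic, Mesozoic.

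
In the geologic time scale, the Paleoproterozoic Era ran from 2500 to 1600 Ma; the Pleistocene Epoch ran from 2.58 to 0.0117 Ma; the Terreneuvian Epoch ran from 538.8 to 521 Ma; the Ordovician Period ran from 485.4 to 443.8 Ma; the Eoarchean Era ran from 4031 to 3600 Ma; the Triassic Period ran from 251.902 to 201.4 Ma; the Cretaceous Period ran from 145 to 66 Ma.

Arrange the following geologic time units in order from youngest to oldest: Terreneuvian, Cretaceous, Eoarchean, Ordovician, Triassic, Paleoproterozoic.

Cretaceous, Triassic, Ordovician, Terreneuvian, Paleoproterozoic, Eoarchean

The oldest of these is Eoarchean (starts 4031 Ma) and the youngest is Cretaceous (ends 66 Ma).
In between, by decreasing start age: Paleoproterozoic (2500), Terreneuvian (538.8), Ordovician (485.4), Triassic (251.902).
Listing youngest first means reversing that sequence.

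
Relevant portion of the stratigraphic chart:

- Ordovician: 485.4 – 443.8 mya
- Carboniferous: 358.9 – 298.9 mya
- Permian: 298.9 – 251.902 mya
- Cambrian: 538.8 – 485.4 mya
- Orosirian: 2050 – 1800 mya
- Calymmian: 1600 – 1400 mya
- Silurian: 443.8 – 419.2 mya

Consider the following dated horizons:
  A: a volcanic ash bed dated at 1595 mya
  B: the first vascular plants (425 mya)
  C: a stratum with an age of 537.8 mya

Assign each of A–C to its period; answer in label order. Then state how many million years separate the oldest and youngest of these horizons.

Match each age against the start–end ranges in the excerpt: A = 1595 Ma → Calymmian (1600–1400); B = 425 Ma → Silurian (443.8–419.2); C = 537.8 Ma → Cambrian (538.8–485.4).
The largest age is 1595 Ma and the smallest is 425 Ma; their difference is 1170 Myr.

A — Calymmian; B — Silurian; C — Cambrian; span 1170 million years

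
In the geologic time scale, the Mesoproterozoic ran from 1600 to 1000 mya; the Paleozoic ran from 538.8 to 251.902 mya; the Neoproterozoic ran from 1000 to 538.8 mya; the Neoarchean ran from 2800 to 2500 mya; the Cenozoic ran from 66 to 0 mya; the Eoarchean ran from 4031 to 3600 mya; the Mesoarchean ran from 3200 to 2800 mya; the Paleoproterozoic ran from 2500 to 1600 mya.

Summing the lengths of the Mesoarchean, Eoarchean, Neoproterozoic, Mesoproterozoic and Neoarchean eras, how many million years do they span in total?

Duration is start − end for each: (3200 − 2800) + (4031 − 3600) + (1000 − 538.8) + (1600 − 1000) + (2800 − 2500).
That is 400 + 431 + 461.2 + 600 + 300, which totals 2192.2 million years.

2192.2 million years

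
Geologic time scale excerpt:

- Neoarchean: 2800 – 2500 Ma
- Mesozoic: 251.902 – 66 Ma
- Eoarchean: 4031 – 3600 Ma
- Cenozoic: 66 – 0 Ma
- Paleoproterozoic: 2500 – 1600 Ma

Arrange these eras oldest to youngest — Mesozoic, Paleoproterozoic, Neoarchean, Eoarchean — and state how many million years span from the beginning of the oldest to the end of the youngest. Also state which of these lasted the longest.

Eoarchean, Neoarchean, Paleoproterozoic, Mesozoic; total span 3965 Myr; longest is Paleoproterozoic

From the excerpt: Mesozoic 251.902–66; Paleoproterozoic 2500–1600; Neoarchean 2800–2500; Eoarchean 4031–3600 (Ma).
Larger Ma is earlier, so the oldest is Eoarchean and the youngest is Mesozoic; oldest to youngest: Eoarchean, Neoarchean, Paleoproterozoic, Mesozoic.
Oldest start 4031 minus youngest end 66 gives 3965 Myr overall.
Individual lengths (start − end): Eoarchean 431; Mesozoic 185.902; Neoarchean 300; Paleoproterozoic 900. The largest is Paleoproterozoic at 900 Myr.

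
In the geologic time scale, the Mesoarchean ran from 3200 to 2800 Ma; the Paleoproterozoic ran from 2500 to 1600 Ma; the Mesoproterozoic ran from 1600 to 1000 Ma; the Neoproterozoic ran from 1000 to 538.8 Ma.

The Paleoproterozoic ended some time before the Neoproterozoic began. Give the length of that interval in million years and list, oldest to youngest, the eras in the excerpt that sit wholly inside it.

600 million years; Mesoproterozoic

The Paleoproterozoic closes at 1600 Ma and the Neoproterozoic opens at 1000 Ma, so the interval is 1600 − 1000 = 600 Myr.
An era fits inside if it starts at or after 1600 Ma and ends at or before 1000 Ma; oldest first that gives Mesoproterozoic.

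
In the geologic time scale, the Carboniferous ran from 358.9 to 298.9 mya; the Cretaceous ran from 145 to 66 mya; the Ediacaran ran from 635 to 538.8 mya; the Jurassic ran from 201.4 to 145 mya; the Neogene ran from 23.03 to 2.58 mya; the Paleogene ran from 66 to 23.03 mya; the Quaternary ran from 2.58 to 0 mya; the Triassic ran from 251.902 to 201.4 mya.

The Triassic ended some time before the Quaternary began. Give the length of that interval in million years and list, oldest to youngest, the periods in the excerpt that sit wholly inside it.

End of Triassic = 201.4 Ma; start of Quaternary = 2.58 Ma.
Gap = 201.4 − 2.58 = 198.82 Myr.
Periods wholly inside 201.4–2.58 Ma: Jurassic (201.4–145), Cretaceous (145–66), Paleogene (66–23.03), Neogene (23.03–2.58).

198.82 million years; Jurassic, Cretaceous, Paleogene, Neogene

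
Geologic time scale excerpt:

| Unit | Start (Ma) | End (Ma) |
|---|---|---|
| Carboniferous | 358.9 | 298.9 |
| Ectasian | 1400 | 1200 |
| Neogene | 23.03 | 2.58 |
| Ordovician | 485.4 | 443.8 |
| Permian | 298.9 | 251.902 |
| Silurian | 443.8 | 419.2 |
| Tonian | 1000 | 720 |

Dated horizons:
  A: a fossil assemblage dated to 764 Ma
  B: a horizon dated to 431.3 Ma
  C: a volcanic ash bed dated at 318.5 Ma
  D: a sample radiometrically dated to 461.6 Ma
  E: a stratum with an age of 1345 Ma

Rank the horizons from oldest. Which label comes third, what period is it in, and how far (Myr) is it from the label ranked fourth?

D, in the Ordovician; 30.3 million years to B

Sorted oldest-first by Ma: E (1345), A (764), D (461.6), B (431.3), C (318.5).
The third oldest is D at 461.6 Ma, which lies in 485.4–443.8 Ma: the Ordovician.
The fourth oldest is B at 431.3 Ma; separation = |461.6 − 431.3| = 30.3 Myr.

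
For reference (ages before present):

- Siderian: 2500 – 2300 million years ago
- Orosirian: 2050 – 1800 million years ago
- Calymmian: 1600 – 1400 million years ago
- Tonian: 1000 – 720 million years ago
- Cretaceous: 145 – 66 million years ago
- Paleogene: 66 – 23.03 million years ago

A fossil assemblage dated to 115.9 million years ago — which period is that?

Cretaceous

115.9 Ma lies between 145 and 66 Ma, so it falls in the Cretaceous.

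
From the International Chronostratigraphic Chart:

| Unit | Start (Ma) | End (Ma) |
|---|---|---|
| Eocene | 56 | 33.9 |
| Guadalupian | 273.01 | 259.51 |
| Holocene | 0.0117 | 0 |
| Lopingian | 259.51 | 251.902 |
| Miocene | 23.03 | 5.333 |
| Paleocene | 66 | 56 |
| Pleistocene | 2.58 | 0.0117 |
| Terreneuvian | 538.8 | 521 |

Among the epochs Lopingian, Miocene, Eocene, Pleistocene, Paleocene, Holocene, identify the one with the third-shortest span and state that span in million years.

Lopingian, 7.608 million years

Durations: Lopingian 7.608; Miocene 17.697; Eocene 22.1; Pleistocene 2.5683; Paleocene 10; Holocene 0.0117 Myr.
Sorted shortest-first: Holocene (0.0117), Pleistocene (2.5683), Lopingian (7.608), Paleocene (10), Miocene (17.697), Eocene (22.1).
The third shortest is Lopingian at 7.608 Myr.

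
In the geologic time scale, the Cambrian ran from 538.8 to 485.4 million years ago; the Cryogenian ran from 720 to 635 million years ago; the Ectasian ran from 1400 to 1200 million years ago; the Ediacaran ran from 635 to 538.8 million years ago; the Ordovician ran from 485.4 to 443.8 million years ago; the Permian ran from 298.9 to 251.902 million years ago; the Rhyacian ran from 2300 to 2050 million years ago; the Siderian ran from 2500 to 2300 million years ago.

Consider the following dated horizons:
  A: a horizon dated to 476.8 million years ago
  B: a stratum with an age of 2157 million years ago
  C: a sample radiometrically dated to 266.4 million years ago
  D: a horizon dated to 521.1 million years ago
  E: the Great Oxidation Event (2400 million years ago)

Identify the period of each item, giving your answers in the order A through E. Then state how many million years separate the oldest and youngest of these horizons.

A — Ordovician; B — Rhyacian; C — Permian; D — Cambrian; E — Siderian; span 2133.6 million years

A: 476.8 Ma lies in 485.4–443.8 Ma, so Ordovician.
B: 2157 Ma lies in 2300–2050 Ma, so Rhyacian.
C: 266.4 Ma lies in 298.9–251.902 Ma, so Permian.
D: 521.1 Ma lies in 538.8–485.4 Ma, so Cambrian.
E: 2400 Ma lies in 2500–2300 Ma, so Siderian.
Oldest = 2400 Ma, youngest = 266.4 Ma → span 2133.6 Myr.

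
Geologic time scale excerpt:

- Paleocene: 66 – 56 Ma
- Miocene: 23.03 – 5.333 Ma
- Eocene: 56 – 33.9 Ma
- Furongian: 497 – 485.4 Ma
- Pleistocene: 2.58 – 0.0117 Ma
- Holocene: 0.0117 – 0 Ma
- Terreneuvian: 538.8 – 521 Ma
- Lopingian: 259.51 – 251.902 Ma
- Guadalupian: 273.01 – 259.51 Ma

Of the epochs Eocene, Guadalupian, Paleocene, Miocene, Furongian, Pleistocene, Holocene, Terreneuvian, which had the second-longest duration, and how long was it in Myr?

Durations: Eocene 22.1; Guadalupian 13.5; Paleocene 10; Miocene 17.697; Furongian 11.6; Pleistocene 2.5683; Holocene 0.0117; Terreneuvian 17.8 Myr.
Sorted longest-first: Eocene (22.1), Terreneuvian (17.8), Miocene (17.697), Guadalupian (13.5), Furongian (11.6), Paleocene (10), Pleistocene (2.5683), Holocene (0.0117).
The second longest is Terreneuvian at 17.8 Myr.

Terreneuvian, 17.8 million years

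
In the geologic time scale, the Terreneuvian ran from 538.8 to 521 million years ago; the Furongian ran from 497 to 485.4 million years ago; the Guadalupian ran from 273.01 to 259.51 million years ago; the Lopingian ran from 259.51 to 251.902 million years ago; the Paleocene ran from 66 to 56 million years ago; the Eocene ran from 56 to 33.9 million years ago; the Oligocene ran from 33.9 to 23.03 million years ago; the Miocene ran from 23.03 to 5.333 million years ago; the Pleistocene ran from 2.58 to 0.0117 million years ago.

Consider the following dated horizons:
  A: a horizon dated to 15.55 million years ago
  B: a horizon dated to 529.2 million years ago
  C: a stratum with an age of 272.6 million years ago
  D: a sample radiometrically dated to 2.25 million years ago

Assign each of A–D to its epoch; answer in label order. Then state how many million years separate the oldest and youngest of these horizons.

A — Miocene; B — Terreneuvian; C — Guadalupian; D — Pleistocene; span 526.95 million years

A: 15.55 Ma lies in 23.03–5.333 Ma, so Miocene.
B: 529.2 Ma lies in 538.8–521 Ma, so Terreneuvian.
C: 272.6 Ma lies in 273.01–259.51 Ma, so Guadalupian.
D: 2.25 Ma lies in 2.58–0.0117 Ma, so Pleistocene.
Oldest = 529.2 Ma, youngest = 2.25 Ma → span 526.95 Myr.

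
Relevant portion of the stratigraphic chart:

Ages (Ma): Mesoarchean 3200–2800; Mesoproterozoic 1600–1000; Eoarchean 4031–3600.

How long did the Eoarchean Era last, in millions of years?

4031 − 3600 = 431 million years.

431 million years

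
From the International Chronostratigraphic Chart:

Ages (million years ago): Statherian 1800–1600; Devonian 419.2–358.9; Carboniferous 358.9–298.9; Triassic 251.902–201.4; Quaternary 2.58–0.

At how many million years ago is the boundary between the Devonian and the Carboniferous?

358.9 million years ago

The Devonian ends and the Carboniferous begins at 358.9 million years ago.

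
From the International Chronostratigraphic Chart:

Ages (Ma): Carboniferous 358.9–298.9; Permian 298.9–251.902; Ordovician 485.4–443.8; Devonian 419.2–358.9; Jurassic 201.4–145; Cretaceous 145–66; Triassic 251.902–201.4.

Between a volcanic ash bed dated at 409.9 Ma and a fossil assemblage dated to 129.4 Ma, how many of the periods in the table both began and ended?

4

The older date is 409.9 Ma and the younger is 129.4 Ma.
Periods with start < 409.9 and end > 129.4 Ma: Carboniferous (358.9–298.9), Permian (298.9–251.902), Triassic (251.902–201.4), Jurassic (201.4–145).
That is 4 complete periods.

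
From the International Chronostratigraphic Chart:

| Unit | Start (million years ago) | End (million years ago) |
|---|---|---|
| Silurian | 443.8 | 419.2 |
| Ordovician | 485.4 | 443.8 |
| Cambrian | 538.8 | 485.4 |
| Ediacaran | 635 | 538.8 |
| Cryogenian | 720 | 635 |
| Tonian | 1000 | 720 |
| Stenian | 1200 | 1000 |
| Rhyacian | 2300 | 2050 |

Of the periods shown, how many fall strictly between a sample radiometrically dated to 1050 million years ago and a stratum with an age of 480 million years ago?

4

The older date is 1050 Ma and the younger is 480 Ma.
Periods with start < 1050 and end > 480 Ma: Tonian (1000–720), Cryogenian (720–635), Ediacaran (635–538.8), Cambrian (538.8–485.4).
That is 4 complete periods.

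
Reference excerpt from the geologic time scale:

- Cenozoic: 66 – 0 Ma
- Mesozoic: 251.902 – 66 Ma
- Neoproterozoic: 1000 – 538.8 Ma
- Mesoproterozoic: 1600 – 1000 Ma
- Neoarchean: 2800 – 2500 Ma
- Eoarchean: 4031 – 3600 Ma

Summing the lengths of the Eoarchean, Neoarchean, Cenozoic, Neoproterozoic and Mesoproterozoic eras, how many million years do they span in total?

1858.2 million years

Duration is start − end for each: (4031 − 3600) + (2800 − 2500) + (66 − 0) + (1000 − 538.8) + (1600 − 1000).
That is 431 + 300 + 66 + 461.2 + 600, which totals 1858.2 million years.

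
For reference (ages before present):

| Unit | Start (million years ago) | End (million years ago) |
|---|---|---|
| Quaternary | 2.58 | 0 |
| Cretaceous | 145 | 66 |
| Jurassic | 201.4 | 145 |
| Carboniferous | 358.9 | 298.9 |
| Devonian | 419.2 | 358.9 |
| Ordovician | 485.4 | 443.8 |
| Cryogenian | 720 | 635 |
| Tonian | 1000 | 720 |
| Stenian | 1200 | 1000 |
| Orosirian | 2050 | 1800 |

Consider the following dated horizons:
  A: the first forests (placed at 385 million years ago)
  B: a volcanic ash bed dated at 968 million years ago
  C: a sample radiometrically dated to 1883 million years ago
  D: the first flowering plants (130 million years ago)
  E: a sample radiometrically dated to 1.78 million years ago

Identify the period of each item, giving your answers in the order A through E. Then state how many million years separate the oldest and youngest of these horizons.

A — Devonian; B — Tonian; C — Orosirian; D — Cretaceous; E — Quaternary; span 1881.22 million years

Match each age against the start–end ranges in the excerpt: A = 385 Ma → Devonian (419.2–358.9); B = 968 Ma → Tonian (1000–720); C = 1883 Ma → Orosirian (2050–1800); D = 130 Ma → Cretaceous (145–66); E = 1.78 Ma → Quaternary (2.58–0).
The largest age is 1883 Ma and the smallest is 1.78 Ma; their difference is 1881.22 Myr.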